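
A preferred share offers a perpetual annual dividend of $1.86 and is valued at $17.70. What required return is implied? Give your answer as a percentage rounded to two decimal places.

P = C/r ⇒ r = C/P = $1.86/$17.70 = 0.105085

10.51%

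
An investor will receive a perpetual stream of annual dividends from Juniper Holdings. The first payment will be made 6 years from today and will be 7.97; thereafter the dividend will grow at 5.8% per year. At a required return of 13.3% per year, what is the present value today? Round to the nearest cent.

Value at end of year 5: C₁ / (r − g) = 7.97 / (0.133 − 0.058) = 106.2667
Discount to today: PV = 106.2667 / (1 + 0.133)^5 = 106.2667 / 1.867022 = 56.92

56.92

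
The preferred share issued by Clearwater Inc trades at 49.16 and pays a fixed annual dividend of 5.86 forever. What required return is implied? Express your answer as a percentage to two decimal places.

11.92%

P = C/r ⇒ r = C/P = 5.86/49.16 = 0.119203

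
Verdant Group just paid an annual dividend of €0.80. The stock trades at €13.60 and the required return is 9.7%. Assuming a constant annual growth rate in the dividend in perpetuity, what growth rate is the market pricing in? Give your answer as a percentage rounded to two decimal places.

P = D₀(1+g)/(r−g) ⇒ P(r−g) = D₀(1+g) ⇒ g(P+D₀) = P·r − D₀
g = (P·r − D₀)/(P + D₀) = (€13.60×0.097 − €0.80) / (€13.60 + €0.80) = 0.036056

3.61%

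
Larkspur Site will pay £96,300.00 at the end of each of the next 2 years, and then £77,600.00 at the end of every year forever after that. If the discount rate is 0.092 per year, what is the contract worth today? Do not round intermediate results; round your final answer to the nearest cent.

£876284.62

PV of 2-year annuity: £96,300.00 × [1 − (1+0.092)^−2] / 0.092 = 168943.96812
Perpetuity value at year 2: £77,600.00 / 0.092 = 843478.26087
PV of perpetuity: 843478.26087 / (1+0.092)^2 = 707340.65001
Total PV = 168943.96812 + 707340.65001 = 876284.61813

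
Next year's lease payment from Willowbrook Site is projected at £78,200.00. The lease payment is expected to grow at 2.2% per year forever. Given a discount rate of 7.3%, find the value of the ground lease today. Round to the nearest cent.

Growing perpetuity: P = D₁ / (r − g) = £78,200.0000 / (0.073 − 0.022) = £1,533,333.33

£1533333.33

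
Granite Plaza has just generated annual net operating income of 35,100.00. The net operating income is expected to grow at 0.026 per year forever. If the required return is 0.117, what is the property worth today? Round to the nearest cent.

D₁ = D₀ × (1 + g) = 35,100.00 × 1.026 = 36,012.6000
Growing perpetuity: P = D₁ / (r − g) = 36,012.6000 / (0.117 − 0.026) = 395,742.86

395742.86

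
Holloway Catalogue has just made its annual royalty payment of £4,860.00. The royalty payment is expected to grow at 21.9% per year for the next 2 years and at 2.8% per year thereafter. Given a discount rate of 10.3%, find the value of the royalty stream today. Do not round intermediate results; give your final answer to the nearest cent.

£92669.64

D_1 = 5924.34000
D_2 = 7221.77046
Terminal value at year 2: TV = D_2×(1+g_2)/(r−g_2) = 7423.98003/0.075 = 98986.40044
P_0 = D_1/(1+r)^1 + D_2/(1+r)^2 + TV/(1+r)^2
    = 5371.11514 + 5935.98310 + 81362.54165 = 92669.63989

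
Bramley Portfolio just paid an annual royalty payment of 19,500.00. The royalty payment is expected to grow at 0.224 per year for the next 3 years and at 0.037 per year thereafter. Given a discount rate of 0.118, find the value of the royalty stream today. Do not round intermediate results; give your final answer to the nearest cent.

397913.30

D_1 = 23868.00000
D_2 = 29214.43200
D_3 = 35758.46477
Terminal value at year 3: TV = D_3×(1+g_2)/(r−g_2) = 37081.52796/0.081 = 457796.64154
P_0 = D_1/(1+r)^1 + D_2/(1+r)^2 + D_3/(1+r)^3 + TV/(1+r)^3
    = 21348.83721 + 23372.96668 + 25589.00824 + 327602.48820 = 397913.30033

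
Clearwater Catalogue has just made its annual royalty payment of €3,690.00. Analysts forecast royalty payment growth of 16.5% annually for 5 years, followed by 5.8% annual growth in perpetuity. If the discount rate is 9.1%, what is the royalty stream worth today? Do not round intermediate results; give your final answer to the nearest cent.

D_1 = 4298.85000
D_2 = 5008.16025
D_3 = 5834.50669
D_4 = 6797.20030
D_5 = 7918.73834
Terminal value at year 5: TV = D_5×(1+g_2)/(r−g_2) = 8378.02517/0.033 = 253879.55055
P_0 = D_1/(1+r)^1 + D_2/(1+r)^2 + D_3/(1+r)^3 + D_4/(1+r)^4 + D_5/(1+r)^5 + TV/(1+r)^5
    = 3940.28414 + 4207.54448 + 4492.93246 + 4797.67765 + 5123.09300 + 164249.46659 = 186810.99834

€186811.00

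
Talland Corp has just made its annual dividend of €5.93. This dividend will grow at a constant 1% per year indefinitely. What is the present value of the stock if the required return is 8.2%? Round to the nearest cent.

D₁ = D₀ × (1 + g) = €5.93 × 1.01 = €5.9893
Growing perpetuity: P = D₁ / (r − g) = €5.9893 / (0.082 − 0.01) = €83.18

€83.18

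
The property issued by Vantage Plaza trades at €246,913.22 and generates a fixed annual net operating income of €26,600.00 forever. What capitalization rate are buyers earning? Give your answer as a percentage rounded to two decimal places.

P = C/r ⇒ r = C/P = €26,600.00/€246,913.22 = 0.107730

10.77%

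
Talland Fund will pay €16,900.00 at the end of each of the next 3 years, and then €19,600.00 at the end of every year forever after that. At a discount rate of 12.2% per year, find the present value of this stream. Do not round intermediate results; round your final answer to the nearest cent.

PV of 3-year annuity: €16,900.00 × [1 − (1+0.122)^−3] / 0.122 = 40451.85147
Perpetuity value at year 3: €19,600.00 / 0.122 = 160655.73770
PV of perpetuity: 160655.73770 / (1+0.122)^3 = 113741.16440
Total PV = 40451.85147 + 113741.16440 = 154193.01587

€154193.02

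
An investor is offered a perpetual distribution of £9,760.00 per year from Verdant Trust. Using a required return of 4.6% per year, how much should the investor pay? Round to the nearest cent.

£212173.91

Level perpetuity: PV = C / r = £9,760.00 / 0.046 = £212,173.91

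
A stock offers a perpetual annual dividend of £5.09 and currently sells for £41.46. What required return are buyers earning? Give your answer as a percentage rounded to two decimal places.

12.28%

P = C/r ⇒ r = C/P = £5.09/£41.46 = 0.122769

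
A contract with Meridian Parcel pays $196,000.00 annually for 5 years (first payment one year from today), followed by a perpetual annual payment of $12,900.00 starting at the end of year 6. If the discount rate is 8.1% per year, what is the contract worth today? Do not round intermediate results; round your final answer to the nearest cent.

$888401.70

PV of 5-year annuity: $196,000.00 × [1 − (1+0.081)^−5] / 0.081 = 780512.93646
Perpetuity value at year 5: $12,900.00 / 0.081 = 159259.25926
PV of perpetuity: 159259.25926 / (1+0.081)^5 = 107888.76497
Total PV = 780512.93646 + 107888.76497 = 888401.70143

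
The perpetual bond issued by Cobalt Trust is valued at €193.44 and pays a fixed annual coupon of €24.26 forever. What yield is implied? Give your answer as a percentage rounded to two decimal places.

P = C/r ⇒ r = C/P = €24.26/€193.44 = 0.125414

12.54%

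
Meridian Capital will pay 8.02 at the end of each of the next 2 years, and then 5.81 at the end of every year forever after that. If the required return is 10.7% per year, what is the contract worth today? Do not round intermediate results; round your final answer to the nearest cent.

58.10

PV of 2-year annuity: 8.02 × [1 − (1+0.107)^−2] / 0.107 = 13.78935
Perpetuity value at year 2: 5.81 / 0.107 = 54.29907
PV of perpetuity: 54.29907 / (1+0.107)^2 = 44.30953
Total PV = 13.78935 + 44.30953 = 58.09887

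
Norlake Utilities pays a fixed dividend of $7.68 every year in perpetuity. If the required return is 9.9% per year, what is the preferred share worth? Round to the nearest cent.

$77.58

Level perpetuity: PV = C / r = $7.68 / 0.099 = $77.58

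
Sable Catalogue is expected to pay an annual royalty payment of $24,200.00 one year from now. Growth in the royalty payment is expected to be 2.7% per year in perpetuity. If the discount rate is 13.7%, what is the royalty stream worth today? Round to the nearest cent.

$220000.00

Growing perpetuity: P = D₁ / (r − g) = $24,200.0000 / (0.137 − 0.027) = $220,000.00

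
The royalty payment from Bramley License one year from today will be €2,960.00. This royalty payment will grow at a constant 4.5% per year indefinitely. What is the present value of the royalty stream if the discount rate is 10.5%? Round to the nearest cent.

€49333.33

Growing perpetuity: P = D₁ / (r − g) = €2,960.0000 / (0.105 − 0.045) = €49,333.33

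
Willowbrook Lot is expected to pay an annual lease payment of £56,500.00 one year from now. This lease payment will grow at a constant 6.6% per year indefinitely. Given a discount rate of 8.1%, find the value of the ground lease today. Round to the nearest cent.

£3766666.67

Growing perpetuity: P = D₁ / (r − g) = £56,500.0000 / (0.081 − 0.066) = £3,766,666.67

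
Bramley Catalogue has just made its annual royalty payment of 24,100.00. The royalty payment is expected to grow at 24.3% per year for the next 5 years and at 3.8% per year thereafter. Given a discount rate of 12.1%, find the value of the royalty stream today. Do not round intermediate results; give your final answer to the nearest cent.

671238.76

D_1 = 29956.30000
D_2 = 37235.68090
D_3 = 46283.95136
D_4 = 57530.95154
D_5 = 71510.97276
Terminal value at year 5: TV = D_5×(1+g_2)/(r−g_2) = 74228.38973/0.083 = 894317.94853
P_0 = D_1/(1+r)^1 + D_2/(1+r)^2 + D_3/(1+r)^3 + D_4/(1+r)^4 + D_5/(1+r)^5 + TV/(1+r)^5
    = 26722.83675 + 29631.12050 + 32855.91685 + 36431.67229 + 40396.58221 + 505200.63056 = 671238.75917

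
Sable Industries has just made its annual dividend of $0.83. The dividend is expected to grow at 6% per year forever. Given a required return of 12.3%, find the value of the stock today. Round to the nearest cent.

D₁ = D₀ × (1 + g) = $0.83 × 1.06 = $0.8798
Growing perpetuity: P = D₁ / (r − g) = $0.8798 / (0.123 − 0.06) = $13.97

$13.97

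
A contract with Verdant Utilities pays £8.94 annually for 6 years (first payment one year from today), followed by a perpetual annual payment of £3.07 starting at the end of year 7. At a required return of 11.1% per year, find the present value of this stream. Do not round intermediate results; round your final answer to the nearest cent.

£52.42

PV of 6-year annuity: £8.94 × [1 − (1+0.111)^−6] / 0.111 = 37.71230
Perpetuity value at year 6: £3.07 / 0.111 = 27.65766
PV of perpetuity: 27.65766 / (1+0.111)^6 = 14.70724
Total PV = 37.71230 + 14.70724 = 52.41954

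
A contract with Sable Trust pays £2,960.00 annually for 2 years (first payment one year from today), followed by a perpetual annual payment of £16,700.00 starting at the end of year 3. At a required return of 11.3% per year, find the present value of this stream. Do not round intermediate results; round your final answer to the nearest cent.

£124350.94

PV of 2-year annuity: £2,960.00 × [1 − (1+0.113)^−2] / 0.113 = 5048.94779
Perpetuity value at year 2: £16,700.00 / 0.113 = 147787.61062
PV of perpetuity: 147787.61062 / (1+0.113)^2 = 119301.99304
Total PV = 5048.94779 + 119301.99304 = 124350.94083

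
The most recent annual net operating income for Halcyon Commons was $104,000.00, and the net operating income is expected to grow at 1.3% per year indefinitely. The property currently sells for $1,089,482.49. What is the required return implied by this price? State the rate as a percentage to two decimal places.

D₁ = $104,000.00 × 1.013 = $105,352.0000
P = D₁/(r − g) ⇒ r = D₁/P + g = $105,352.0000/$1,089,482.49 + 0.013 = 0.096699 + 0.013 = 0.109699

10.97%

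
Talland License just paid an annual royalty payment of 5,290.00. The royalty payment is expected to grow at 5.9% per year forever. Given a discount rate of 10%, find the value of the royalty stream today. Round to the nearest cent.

136636.83

D₁ = D₀ × (1 + g) = 5,290.00 × 1.059 = 5,602.1100
Growing perpetuity: P = D₁ / (r − g) = 5,602.1100 / (0.1 − 0.059) = 136,636.83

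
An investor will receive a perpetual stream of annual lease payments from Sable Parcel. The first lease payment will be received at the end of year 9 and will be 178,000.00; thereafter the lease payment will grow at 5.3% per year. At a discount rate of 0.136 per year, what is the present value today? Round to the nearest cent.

773241.69

Value at end of year 8: C₁ / (r − g) = 178,000.00 / (0.136 − 0.053) = 2,144,578.3133
Discount to today: PV = 2,144,578.3133 / (1 + 0.136)^8 = 2,144,578.3133 / 2.773490 = 773,241.69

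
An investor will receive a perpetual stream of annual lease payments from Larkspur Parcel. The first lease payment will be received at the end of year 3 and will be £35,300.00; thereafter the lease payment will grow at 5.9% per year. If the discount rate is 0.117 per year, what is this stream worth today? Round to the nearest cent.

Value at end of year 2: C₁ / (r − g) = £35,300.00 / (0.117 − 0.059) = £608,620.6897
Discount to today: PV = £608,620.6897 / (1 + 0.117)^2 = £608,620.6897 / 1.247689 = £487,798.39

£487798.39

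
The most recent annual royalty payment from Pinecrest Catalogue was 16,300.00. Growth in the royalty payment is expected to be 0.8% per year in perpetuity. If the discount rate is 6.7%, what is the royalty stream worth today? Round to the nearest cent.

D₁ = D₀ × (1 + g) = 16,300.00 × 1.008 = 16,430.4000
Growing perpetuity: P = D₁ / (r − g) = 16,430.4000 / (0.067 − 0.008) = 278,481.36

278481.36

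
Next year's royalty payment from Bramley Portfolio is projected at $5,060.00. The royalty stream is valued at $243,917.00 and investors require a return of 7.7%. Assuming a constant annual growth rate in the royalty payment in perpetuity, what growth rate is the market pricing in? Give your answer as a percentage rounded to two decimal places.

5.63%

P = D₁/(r−g) ⇒ g = r − D₁/P = 0.077 − $5,060.00/$243,917.00 = 0.056255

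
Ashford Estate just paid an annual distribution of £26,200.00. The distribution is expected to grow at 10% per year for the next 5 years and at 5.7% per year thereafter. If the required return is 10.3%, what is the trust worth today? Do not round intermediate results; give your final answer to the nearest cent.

D_1 = 28820.00000
D_2 = 31702.00000
D_3 = 34872.20000
D_4 = 38359.42000
D_5 = 42195.36200
Terminal value at year 5: TV = D_5×(1+g_2)/(r−g_2) = 44600.49763/0.046 = 969576.03552
P_0 = D_1/(1+r)^1 + D_2/(1+r)^2 + D_3/(1+r)^3 + D_4/(1+r)^4 + D_5/(1+r)^5 + TV/(1+r)^5
    = 26128.73980 + 26057.67342 + 25986.80033 + 25916.12000 + 25845.63191 + 593887.67242 = 723822.63788

£723822.64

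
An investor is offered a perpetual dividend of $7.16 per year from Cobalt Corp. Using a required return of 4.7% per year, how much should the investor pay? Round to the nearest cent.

$152.34

Level perpetuity: PV = C / r = $7.16 / 0.047 = $152.34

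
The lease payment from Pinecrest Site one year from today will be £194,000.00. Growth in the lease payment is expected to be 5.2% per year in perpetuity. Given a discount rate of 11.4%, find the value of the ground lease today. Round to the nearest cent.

£3129032.26

Growing perpetuity: P = D₁ / (r − g) = £194,000.0000 / (0.114 − 0.052) = £3,129,032.26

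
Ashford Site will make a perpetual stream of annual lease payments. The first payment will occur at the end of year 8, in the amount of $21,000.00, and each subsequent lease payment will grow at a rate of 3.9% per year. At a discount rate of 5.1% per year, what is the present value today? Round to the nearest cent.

$1235432.54

Value at end of year 7: C₁ / (r − g) = $21,000.00 / (0.051 − 0.039) = $1,750,000.0000
Discount to today: PV = $1,750,000.0000 / (1 + 0.051)^7 = $1,750,000.0000 / 1.416508 = $1,235,432.54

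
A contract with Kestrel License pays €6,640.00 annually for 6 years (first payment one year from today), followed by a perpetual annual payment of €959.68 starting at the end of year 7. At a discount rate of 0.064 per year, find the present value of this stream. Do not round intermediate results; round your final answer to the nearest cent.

PV of 6-year annuity: €6,640.00 × [1 − (1+0.064)^−6] / 0.064 = 32244.68278
Perpetuity value at year 6: €959.68 / 0.064 = 14995.00000
PV of perpetuity: 14995.00000 / (1+0.064)^6 = 10334.67211
Total PV = 32244.68278 + 10334.67211 = 42579.35490

€42579.35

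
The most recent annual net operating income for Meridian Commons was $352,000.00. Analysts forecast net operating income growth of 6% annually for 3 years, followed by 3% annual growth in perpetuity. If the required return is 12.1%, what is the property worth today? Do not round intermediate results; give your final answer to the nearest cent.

D_1 = 373120.00000
D_2 = 395507.20000
D_3 = 419237.63200
Terminal value at year 3: TV = D_3×(1+g_2)/(r−g_2) = 431814.76096/0.091 = 4745217.15341
P_0 = D_1/(1+r)^1 + D_2/(1+r)^2 + D_3/(1+r)^3 + TV/(1+r)^3
    = 332845.67351 + 314733.64310 + 297607.19151 + 3368520.95889 = 4313707.46701

$4313707.47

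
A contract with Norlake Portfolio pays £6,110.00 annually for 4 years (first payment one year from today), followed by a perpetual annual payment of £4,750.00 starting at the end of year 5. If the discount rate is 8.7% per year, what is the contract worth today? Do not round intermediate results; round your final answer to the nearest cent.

£59032.89

PV of 4-year annuity: £6,110.00 × [1 − (1+0.087)^−4] / 0.087 = 19925.73897
Perpetuity value at year 4: £4,750.00 / 0.087 = 54597.70115
PV of perpetuity: 54597.70115 / (1+0.087)^4 = 39107.15122
Total PV = 19925.73897 + 39107.15122 = 59032.89018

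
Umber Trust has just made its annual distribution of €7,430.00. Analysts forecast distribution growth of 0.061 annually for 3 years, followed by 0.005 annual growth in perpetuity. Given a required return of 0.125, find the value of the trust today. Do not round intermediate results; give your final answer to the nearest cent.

D_1 = 7883.23000
D_2 = 8364.10703
D_3 = 8874.31756
Terminal value at year 3: TV = D_3×(1+g_2)/(r−g_2) = 8918.68915/0.12 = 74322.40956
P_0 = D_1/(1+r)^1 + D_2/(1+r)^2 + D_3/(1+r)^3 + TV/(1+r)^3
    = 7007.31556 + 6608.67716 + 6232.71686 + 52199.00369 = 72047.71327

€72047.71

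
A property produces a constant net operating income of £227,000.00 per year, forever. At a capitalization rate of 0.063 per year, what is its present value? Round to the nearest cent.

£3603174.60

Level perpetuity: PV = C / r = £227,000.00 / 0.063 = £3,603,174.60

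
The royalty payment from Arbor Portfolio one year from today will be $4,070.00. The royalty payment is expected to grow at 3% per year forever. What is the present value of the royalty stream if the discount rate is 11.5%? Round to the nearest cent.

$47882.35

Growing perpetuity: P = D₁ / (r − g) = $4,070.0000 / (0.115 − 0.03) = $47,882.35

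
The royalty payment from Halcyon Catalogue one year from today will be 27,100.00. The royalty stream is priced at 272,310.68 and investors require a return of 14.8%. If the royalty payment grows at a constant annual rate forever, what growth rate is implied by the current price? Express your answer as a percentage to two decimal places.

P = D₁/(r−g) ⇒ g = r − D₁/P = 0.148 − 27,100.00/272,310.68 = 0.048481

4.85%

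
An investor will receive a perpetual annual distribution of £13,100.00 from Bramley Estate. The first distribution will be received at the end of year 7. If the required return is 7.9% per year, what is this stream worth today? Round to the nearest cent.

Value at end of year 6: C / r = £13,100.00 / 0.079 = £165,822.7848
Discount to today: PV = £165,822.7848 / (1 + 0.079)^6 = £165,822.7848 / 1.578079 = £105,078.90

£105078.90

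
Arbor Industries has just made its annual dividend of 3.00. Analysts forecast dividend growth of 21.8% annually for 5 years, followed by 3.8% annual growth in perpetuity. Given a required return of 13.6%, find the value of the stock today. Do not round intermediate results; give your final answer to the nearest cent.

63.60

D_1 = 3.65400
D_2 = 4.45057
D_3 = 5.42080
D_4 = 6.60253
D_5 = 8.04188
Terminal value at year 5: TV = D_5×(1+g_2)/(r−g_2) = 8.34747/0.098 = 85.17830
P_0 = D_1/(1+r)^1 + D_2/(1+r)^2 + D_3/(1+r)^3 + D_4/(1+r)^4 + D_5/(1+r)^5 + TV/(1+r)^5
    = 3.21655 + 3.44873 + 3.69767 + 3.96458 + 4.25075 + 45.02330 = 63.60158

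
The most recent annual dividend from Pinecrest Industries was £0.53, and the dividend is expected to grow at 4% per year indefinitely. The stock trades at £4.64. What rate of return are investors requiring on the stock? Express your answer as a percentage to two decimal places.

D₁ = £0.53 × 1.04 = £0.5512
P = D₁/(r − g) ⇒ r = D₁/P + g = £0.5512/£4.64 + 0.04 = 0.118793 + 0.04 = 0.158793

15.88%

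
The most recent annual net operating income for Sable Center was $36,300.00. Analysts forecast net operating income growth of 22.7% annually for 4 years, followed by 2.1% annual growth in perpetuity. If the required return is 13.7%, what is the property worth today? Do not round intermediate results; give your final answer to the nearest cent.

$609621.40

D_1 = 44540.10000
D_2 = 54650.70270
D_3 = 67056.41221
D_4 = 82278.21779
Terminal value at year 4: TV = D_4×(1+g_2)/(r−g_2) = 84006.06036/0.116 = 724190.17551
P_0 = D_1/(1+r)^1 + D_2/(1+r)^2 + D_3/(1+r)^3 + D_4/(1+r)^4 + TV/(1+r)^4
    = 39173.35092 + 42274.14387 + 45620.38217 + 49231.49422 + 433322.03102 = 609621.40221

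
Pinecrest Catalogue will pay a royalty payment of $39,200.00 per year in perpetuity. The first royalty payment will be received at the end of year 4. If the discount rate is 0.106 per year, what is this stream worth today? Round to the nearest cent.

Value at end of year 3: C / r = $39,200.00 / 0.106 = $369,811.3208
Discount to today: PV = $369,811.3208 / (1 + 0.106)^3 = $369,811.3208 / 1.352899 = $273,347.32

$273347.32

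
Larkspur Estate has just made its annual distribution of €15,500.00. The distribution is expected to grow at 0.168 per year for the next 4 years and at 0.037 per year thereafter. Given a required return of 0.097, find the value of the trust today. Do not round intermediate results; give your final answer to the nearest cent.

€416976.35

D_1 = 18104.00000
D_2 = 21145.47200
D_3 = 24697.91130
D_4 = 28847.16039
Terminal value at year 4: TV = D_4×(1+g_2)/(r−g_2) = 29914.50533/0.06 = 498575.08880
P_0 = D_1/(1+r)^1 + D_2/(1+r)^2 + D_3/(1+r)^3 + D_4/(1+r)^4 + TV/(1+r)^4
    = 16503.19052 + 17571.30950 + 18708.55925 + 19919.41405 + 344273.87277 = 416976.34609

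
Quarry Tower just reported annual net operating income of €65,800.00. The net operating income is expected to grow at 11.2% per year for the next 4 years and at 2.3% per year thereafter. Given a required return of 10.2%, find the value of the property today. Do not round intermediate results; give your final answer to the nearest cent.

€1152645.35

D_1 = 73169.60000
D_2 = 81364.59520
D_3 = 90477.42986
D_4 = 100610.90201
Terminal value at year 4: TV = D_4×(1+g_2)/(r−g_2) = 102924.95275/0.079 = 1302847.50320
P_0 = D_1/(1+r)^1 + D_2/(1+r)^2 + D_3/(1+r)^3 + D_4/(1+r)^4 + TV/(1+r)^4
    = 66397.09619 + 66999.61067 + 67607.59262 + 68221.09165 + 883419.95892 = 1152645.35005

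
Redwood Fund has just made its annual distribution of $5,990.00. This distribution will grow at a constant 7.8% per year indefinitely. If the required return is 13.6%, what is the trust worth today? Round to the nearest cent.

D₁ = D₀ × (1 + g) = $5,990.00 × 1.078 = $6,457.2200
Growing perpetuity: P = D₁ / (r − g) = $6,457.2200 / (0.136 − 0.078) = $111,331.38

$111331.38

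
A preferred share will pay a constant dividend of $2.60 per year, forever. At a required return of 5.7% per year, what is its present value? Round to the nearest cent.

Level perpetuity: PV = C / r = $2.60 / 0.057 = $45.61

$45.61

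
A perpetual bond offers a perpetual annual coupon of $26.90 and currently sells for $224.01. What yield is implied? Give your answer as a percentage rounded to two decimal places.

12.01%

P = C/r ⇒ r = C/P = $26.90/$224.01 = 0.120084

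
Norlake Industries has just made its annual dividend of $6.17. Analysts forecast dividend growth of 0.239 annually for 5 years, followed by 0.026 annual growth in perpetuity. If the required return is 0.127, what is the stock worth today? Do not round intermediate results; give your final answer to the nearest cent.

D_1 = 7.64463
D_2 = 9.47170
D_3 = 11.73543
D_4 = 14.54020
D_5 = 18.01531
Terminal value at year 5: TV = D_5×(1+g_2)/(r−g_2) = 18.48371/0.101 = 183.00699
P_0 = D_1/(1+r)^1 + D_2/(1+r)^2 + D_3/(1+r)^3 + D_4/(1+r)^4 + D_5/(1+r)^5 + TV/(1+r)^5
    = 6.78317 + 7.45727 + 8.19837 + 9.01311 + 9.90882 + 100.65795 = 142.01870

$142.02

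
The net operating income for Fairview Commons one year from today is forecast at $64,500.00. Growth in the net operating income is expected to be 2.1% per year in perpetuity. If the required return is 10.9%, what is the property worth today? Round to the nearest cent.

Growing perpetuity: P = D₁ / (r − g) = $64,500.0000 / (0.109 − 0.021) = $732,954.55

$732954.55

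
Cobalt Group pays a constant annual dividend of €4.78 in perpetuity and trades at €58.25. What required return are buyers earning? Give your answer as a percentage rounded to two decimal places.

P = C/r ⇒ r = C/P = €4.78/€58.25 = 0.082060

8.21%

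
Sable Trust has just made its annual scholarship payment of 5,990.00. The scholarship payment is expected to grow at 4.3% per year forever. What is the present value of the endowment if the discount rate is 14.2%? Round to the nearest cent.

D₁ = D₀ × (1 + g) = 5,990.00 × 1.043 = 6,247.5700
Growing perpetuity: P = D₁ / (r − g) = 6,247.5700 / (0.142 − 0.043) = 63,106.77

63106.77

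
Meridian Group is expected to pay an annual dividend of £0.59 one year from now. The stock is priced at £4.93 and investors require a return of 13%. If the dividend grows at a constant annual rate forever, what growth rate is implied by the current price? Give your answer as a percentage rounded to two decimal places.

P = D₁/(r−g) ⇒ g = r − D₁/P = 0.13 − £0.59/£4.93 = 0.010325

1.03%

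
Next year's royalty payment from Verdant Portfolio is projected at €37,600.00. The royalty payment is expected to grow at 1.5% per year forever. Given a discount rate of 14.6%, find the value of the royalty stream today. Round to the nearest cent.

Growing perpetuity: P = D₁ / (r − g) = €37,600.0000 / (0.146 − 0.015) = €287,022.90

€287022.90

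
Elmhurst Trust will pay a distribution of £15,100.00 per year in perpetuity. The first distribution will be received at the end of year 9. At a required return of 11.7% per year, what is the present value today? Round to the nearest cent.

Value at end of year 8: C / r = £15,100.00 / 0.117 = £129,059.8291
Discount to today: PV = £129,059.8291 / (1 + 0.117)^8 = £129,059.8291 / 2.423402 = £53,255.65

£53255.65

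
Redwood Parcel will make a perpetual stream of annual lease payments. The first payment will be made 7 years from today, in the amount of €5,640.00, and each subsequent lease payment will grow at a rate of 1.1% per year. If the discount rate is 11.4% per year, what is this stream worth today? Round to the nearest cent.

€28650.40

Value at end of year 6: C₁ / (r − g) = €5,640.00 / (0.114 − 0.011) = €54,757.2816
Discount to today: PV = €54,757.2816 / (1 + 0.114)^6 = €54,757.2816 / 1.911222 = €28,650.40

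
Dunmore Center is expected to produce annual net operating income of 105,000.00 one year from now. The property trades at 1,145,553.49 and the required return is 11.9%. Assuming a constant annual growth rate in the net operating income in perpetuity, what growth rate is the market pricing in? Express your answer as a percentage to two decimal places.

2.73%

P = D₁/(r−g) ⇒ g = r − D₁/P = 0.119 − 105,000.00/1,145,553.49 = 0.027341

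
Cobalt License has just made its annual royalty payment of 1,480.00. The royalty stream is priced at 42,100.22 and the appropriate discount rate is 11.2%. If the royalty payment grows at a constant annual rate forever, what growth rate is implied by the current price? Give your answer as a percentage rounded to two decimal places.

7.42%

P = D₀(1+g)/(r−g) ⇒ P(r−g) = D₀(1+g) ⇒ g(P+D₀) = P·r − D₀
g = (P·r − D₀)/(P + D₀) = (42,100.22×0.112 − 1,480.00) / (42,100.22 + 1,480.00) = 0.074236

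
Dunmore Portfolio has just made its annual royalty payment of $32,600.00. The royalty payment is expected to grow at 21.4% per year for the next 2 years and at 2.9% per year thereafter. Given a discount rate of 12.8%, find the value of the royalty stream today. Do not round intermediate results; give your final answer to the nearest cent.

D_1 = 39576.40000
D_2 = 48045.74960
Terminal value at year 2: TV = D_2×(1+g_2)/(r−g_2) = 49439.07634/0.099 = 499384.60948
P_0 = D_1/(1+r)^1 + D_2/(1+r)^2 + TV/(1+r)^2
    = 35085.46099 + 37760.41635 + 392479.47906 = 465325.35640

$465325.36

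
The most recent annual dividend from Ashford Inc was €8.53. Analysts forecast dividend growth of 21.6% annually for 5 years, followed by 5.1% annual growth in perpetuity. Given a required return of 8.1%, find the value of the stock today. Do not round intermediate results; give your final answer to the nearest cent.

D_1 = 10.37248
D_2 = 12.61294
D_3 = 15.33733
D_4 = 18.65019
D_5 = 22.67863
Terminal value at year 5: TV = D_5×(1+g_2)/(r−g_2) = 23.83525/0.03 = 794.50817
P_0 = D_1/(1+r)^1 + D_2/(1+r)^2 + D_3/(1+r)^3 + D_4/(1+r)^4 + D_5/(1+r)^5 + TV/(1+r)^5
    = 9.59526 + 10.79356 + 12.14151 + 13.65779 + 15.36344 + 538.23247 = 599.78404

€599.78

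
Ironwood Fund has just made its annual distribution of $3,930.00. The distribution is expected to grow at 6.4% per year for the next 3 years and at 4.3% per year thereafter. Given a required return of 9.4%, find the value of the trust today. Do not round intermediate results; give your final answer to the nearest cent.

$85095.15

D_1 = 4181.52000
D_2 = 4449.13728
D_3 = 4733.88207
Terminal value at year 3: TV = D_3×(1+g_2)/(r−g_2) = 4937.43899/0.051 = 96812.52931
P_0 = D_1/(1+r)^1 + D_2/(1+r)^2 + D_3/(1+r)^3 + TV/(1+r)^3
    = 3822.23035 + 3717.41599 + 3615.47588 + 73940.02628 = 85095.14849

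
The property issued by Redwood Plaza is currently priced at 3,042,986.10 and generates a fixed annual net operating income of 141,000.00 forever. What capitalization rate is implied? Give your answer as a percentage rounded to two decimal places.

4.63%

P = C/r ⇒ r = C/P = 141,000.00/3,042,986.10 = 0.046336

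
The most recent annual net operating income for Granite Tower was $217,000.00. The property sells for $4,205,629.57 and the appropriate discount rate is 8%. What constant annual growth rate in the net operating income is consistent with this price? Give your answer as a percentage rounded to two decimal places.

2.70%

P = D₀(1+g)/(r−g) ⇒ P(r−g) = D₀(1+g) ⇒ g(P+D₀) = P·r − D₀
g = (P·r − D₀)/(P + D₀) = ($4,205,629.57×0.08 − $217,000.00) / ($4,205,629.57 + $217,000.00) = 0.027009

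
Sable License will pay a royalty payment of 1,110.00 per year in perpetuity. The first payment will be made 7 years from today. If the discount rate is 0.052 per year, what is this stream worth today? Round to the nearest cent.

Value at end of year 6: C / r = 1,110.00 / 0.052 = 21,346.1538
Discount to today: PV = 21,346.1538 / (1 + 0.052)^6 = 21,346.1538 / 1.355484 = 15,747.99

15747.99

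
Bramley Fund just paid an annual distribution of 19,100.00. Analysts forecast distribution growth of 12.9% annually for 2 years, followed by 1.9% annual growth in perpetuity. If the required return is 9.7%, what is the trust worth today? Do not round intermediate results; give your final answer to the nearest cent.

304181.89

D_1 = 21563.90000
D_2 = 24345.64310
Terminal value at year 2: TV = D_2×(1+g_2)/(r−g_2) = 24808.21032/0.078 = 318053.97845
P_0 = D_1/(1+r)^1 + D_2/(1+r)^2 + TV/(1+r)^2
    = 19657.15588 + 20230.56426 + 264294.16636 = 304181.88650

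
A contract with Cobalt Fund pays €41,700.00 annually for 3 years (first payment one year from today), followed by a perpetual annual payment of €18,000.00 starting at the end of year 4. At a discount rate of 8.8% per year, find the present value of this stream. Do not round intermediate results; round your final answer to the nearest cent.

PV of 3-year annuity: €41,700.00 × [1 − (1+0.088)^−3] / 0.088 = 105932.36872
Perpetuity value at year 3: €18,000.00 / 0.088 = 204545.45455
PV of perpetuity: 204545.45455 / (1+0.088)^3 = 158819.25222
Total PV = 105932.36872 + 158819.25222 = 264751.62094

€264751.62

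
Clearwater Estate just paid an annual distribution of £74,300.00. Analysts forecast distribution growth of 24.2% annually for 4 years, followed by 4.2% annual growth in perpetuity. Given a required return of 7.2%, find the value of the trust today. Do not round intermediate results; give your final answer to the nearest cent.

D_1 = 92280.60000
D_2 = 114612.50520
D_3 = 142348.73146
D_4 = 176797.12447
Terminal value at year 4: TV = D_4×(1+g_2)/(r−g_2) = 184222.60370/0.03 = 6140753.45664
P_0 = D_1/(1+r)^1 + D_2/(1+r)^2 + D_3/(1+r)^3 + D_4/(1+r)^4 + TV/(1+r)^4
    = 86082.64925 + 99733.81565 + 115549.81253 + 133873.94325 + 4649888.29553 = 5085128.51621

£5085128.52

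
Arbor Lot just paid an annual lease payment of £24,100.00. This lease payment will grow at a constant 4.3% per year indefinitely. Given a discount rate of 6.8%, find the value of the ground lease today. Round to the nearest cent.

£1005452.00

D₁ = D₀ × (1 + g) = £24,100.00 × 1.043 = £25,136.3000
Growing perpetuity: P = D₁ / (r − g) = £25,136.3000 / (0.068 − 0.043) = £1,005,452.00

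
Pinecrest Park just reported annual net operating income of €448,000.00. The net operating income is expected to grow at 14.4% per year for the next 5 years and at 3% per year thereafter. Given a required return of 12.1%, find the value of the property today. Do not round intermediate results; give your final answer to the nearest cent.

€7994459.92

D_1 = 512512.00000
D_2 = 586313.72800
D_3 = 670742.90483
D_4 = 767329.88313
D_5 = 877825.38630
Terminal value at year 5: TV = D_5×(1+g_2)/(r−g_2) = 904160.14789/0.091 = 9935825.80096
P_0 = D_1/(1+r)^1 + D_2/(1+r)^2 + D_3/(1+r)^3 + D_4/(1+r)^4 + D_5/(1+r)^5 + TV/(1+r)^5
    = 457191.79304 + 466572.17773 + 476145.02349 + 485914.27910 + 495883.97439 + 5612752.67712 = 7994459.92487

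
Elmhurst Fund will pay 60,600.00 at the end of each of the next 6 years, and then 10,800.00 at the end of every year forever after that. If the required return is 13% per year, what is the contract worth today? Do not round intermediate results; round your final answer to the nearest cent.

PV of 6-year annuity: 60,600.00 × [1 − (1+0.13)^−6] / 0.13 = 242251.51721
Perpetuity value at year 6: 10,800.00 / 0.13 = 83076.92308
PV of perpetuity: 83076.92308 / (1+0.13)^6 = 39903.38536
Total PV = 242251.51721 + 39903.38536 = 282154.90257

282154.90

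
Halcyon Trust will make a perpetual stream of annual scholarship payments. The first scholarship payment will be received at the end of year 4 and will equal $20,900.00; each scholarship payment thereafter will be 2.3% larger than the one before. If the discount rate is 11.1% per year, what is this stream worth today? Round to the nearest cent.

$173189.45

Value at end of year 3: C₁ / (r − g) = $20,900.00 / (0.111 − 0.023) = $237,500.0000
Discount to today: PV = $237,500.0000 / (1 + 0.111)^3 = $237,500.0000 / 1.371331 = $173,189.45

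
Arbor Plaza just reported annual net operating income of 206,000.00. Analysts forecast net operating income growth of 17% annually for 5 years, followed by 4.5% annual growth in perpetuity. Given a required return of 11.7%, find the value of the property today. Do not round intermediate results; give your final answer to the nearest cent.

4955994.51

D_1 = 241020.00000
D_2 = 281993.40000
D_3 = 329932.27800
D_4 = 386020.76526
D_5 = 451644.29535
Terminal value at year 5: TV = D_5×(1+g_2)/(r−g_2) = 471968.28865/0.072 = 6555115.12007
P_0 = D_1/(1+r)^1 + D_2/(1+r)^2 + D_3/(1+r)^3 + D_4/(1+r)^4 + D_5/(1+r)^5 + TV/(1+r)^5
    = 215774.39570 + 226012.57204 + 236736.53473 + 247969.33360 + 259735.11219 + 3769766.55881 = 4955994.50707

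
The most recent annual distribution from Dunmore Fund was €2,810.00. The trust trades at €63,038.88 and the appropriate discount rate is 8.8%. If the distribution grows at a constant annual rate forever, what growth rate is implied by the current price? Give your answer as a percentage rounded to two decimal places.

4.16%

P = D₀(1+g)/(r−g) ⇒ P(r−g) = D₀(1+g) ⇒ g(P+D₀) = P·r − D₀
g = (P·r − D₀)/(P + D₀) = (€63,038.88×0.088 − €2,810.00) / (€63,038.88 + €2,810.00) = 0.041571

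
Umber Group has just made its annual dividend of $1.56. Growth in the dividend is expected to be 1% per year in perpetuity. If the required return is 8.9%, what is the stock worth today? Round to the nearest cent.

$19.94

D₁ = D₀ × (1 + g) = $1.56 × 1.01 = $1.5756
Growing perpetuity: P = D₁ / (r − g) = $1.5756 / (0.089 − 0.01) = $19.94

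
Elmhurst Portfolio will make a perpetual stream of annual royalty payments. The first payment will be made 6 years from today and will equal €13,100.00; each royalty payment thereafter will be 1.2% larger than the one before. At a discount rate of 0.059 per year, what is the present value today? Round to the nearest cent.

Value at end of year 5: C₁ / (r − g) = €13,100.00 / (0.059 − 0.012) = €278,723.4043
Discount to today: PV = €278,723.4043 / (1 + 0.059)^5 = €278,723.4043 / 1.331925 = €209,263.57

€209263.57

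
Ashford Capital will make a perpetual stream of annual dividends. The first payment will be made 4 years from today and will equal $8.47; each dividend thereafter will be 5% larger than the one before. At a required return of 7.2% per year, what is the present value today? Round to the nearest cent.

Value at end of year 3: C₁ / (r − g) = $8.47 / (0.072 − 0.05) = $385.0000
Discount to today: PV = $385.0000 / (1 + 0.072)^3 = $385.0000 / 1.231925 = $312.52

$312.52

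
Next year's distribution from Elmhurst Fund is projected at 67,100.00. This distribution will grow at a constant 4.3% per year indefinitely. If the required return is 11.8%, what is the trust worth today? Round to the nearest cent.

Growing perpetuity: P = D₁ / (r − g) = 67,100.0000 / (0.118 − 0.043) = 894,666.67

894666.67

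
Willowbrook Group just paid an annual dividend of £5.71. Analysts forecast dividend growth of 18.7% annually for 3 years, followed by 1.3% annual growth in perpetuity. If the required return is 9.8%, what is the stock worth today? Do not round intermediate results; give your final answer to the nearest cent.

£106.04

D_1 = 6.77777
D_2 = 8.04521
D_3 = 9.54967
Terminal value at year 3: TV = D_3×(1+g_2)/(r−g_2) = 9.67381/0.085 = 113.80957
P_0 = D_1/(1+r)^1 + D_2/(1+r)^2 + D_3/(1+r)^3 + TV/(1+r)^3
    = 6.17283 + 6.67318 + 7.21408 + 85.97492 = 106.03501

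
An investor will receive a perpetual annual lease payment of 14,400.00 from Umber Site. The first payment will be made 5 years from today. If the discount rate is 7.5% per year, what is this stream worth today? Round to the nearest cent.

143769.70

Value at end of year 4: C / r = 14,400.00 / 0.075 = 192,000.0000
Discount to today: PV = 192,000.0000 / (1 + 0.075)^4 = 192,000.0000 / 1.335469 = 143,769.70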